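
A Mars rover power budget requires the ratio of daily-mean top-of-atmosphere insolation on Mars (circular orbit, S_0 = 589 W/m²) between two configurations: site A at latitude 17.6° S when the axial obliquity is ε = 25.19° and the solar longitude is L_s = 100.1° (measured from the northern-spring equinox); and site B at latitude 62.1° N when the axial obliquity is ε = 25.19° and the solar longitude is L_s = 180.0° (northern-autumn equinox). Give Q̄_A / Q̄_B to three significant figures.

— Configuration A (ϕ=-17.6°):
Solar declination: sin δ = sin ε · sin L_s = sin 25.19° × sin 100.1° = 0.41903, so δ = +24.773°.
cos h₀ = −tan(-17.6°) tan(+24.773°) = 0.1464, h₀ = 1.4239 rad.
Bracket: h₀ sin ϕ sin δ + cos ϕ cos δ sin h₀ = 1.4239×-0.30237×0.41903 + 0.95319×0.90797×0.98923 = -0.180411 + 0.856147 = 0.675736.
Q̄ = (S_0/π) × [bracket] = (589/π) × 0.675736 = 126.69 W/m².
— Configuration B (ϕ=+62.1°):
Solar declination: sin δ = sin ε · sin L_s = sin 25.19° × sin 180.0° = 0.00000, so δ = +0.000°.
cos h₀ = −tan(+62.1°) tan(+0.000°) = -0.0000, h₀ = 1.5708 rad.
Bracket: h₀ sin ϕ sin δ + cos ϕ cos δ sin h₀ = 1.5708×0.88377×0.00000 + 0.46793×1.00000×1.00000 = 0.000000 + 0.467930 = 0.467930.
Q̄ = (S_0/π) × [bracket] = (589/π) × 0.467930 = 87.730 W/m².
Ratio Q̄_A / Q̄_B = 126.69 / 87.730 = 1.444.

Q̄_A / Q̄_B ≈ 1.44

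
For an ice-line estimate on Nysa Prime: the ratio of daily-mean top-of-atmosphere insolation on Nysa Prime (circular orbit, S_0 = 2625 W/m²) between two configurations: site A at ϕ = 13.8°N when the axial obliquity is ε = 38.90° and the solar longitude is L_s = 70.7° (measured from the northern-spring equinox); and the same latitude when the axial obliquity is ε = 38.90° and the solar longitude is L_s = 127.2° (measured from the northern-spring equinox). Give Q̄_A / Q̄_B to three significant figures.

Q̄_A / Q̄_B ≈ 0.981

— Configuration A (ϕ=+13.8°):
Solar declination: sin δ = sin ε · sin L_s = sin 38.90° × sin 70.7° = 0.59267, so δ = +36.347°.
cos h₀ = −tan(+13.8°) tan(+36.347°) = -0.1807, h₀ = 1.7525 rad.
Bracket: h₀ sin ϕ sin δ + cos ϕ cos δ sin h₀ = 1.7525×0.23853×0.59267 + 0.97113×0.80544×0.98353 = 0.247750 + 0.769304 = 1.017054.
Q̄ = (S_0/π) × [bracket] = (2625/π) × 1.017054 = 849.81 W/m².
— Configuration B (ϕ=+13.8°):
Solar declination: sin δ = sin ε · sin L_s = sin 38.90° × sin 127.2° = 0.50019, so δ = +30.013°.
cos h₀ = −tan(+13.8°) tan(+30.013°) = -0.1419, h₀ = 1.7132 rad.
Bracket: h₀ sin ϕ sin δ + cos ϕ cos δ sin h₀ = 1.7132×0.23853×0.50019 + 0.97113×0.86591×0.98988 = 0.204402 + 0.832401 = 1.036803.
Q̄ = (S_0/π) × [bracket] = (2625/π) × 1.036803 = 866.31 W/m².
Ratio Q̄_A / Q̄_B = 849.81 / 866.31 = 0.9810.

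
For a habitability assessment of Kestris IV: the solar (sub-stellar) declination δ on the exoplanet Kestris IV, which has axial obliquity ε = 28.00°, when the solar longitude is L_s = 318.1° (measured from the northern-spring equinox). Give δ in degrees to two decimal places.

sin δ = sin ε · sin L_s = sin 28.00° × sin 318.1° = -0.313528.
δ = arcsin(-0.313528) = -18.27°.

δ = -18.27°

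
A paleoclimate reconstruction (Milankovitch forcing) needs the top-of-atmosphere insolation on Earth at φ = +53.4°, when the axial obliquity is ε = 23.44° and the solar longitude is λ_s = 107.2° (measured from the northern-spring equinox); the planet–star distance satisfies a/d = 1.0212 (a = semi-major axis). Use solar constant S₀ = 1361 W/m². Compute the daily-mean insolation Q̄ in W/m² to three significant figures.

Q̄ ≈ 505 W/m²

Solar declination: sin δ = sin ε · sin λ_s = sin 23.44° × sin 107.2° = 0.38000, so δ = +22.334°.
cos H₀ = −tan(+53.4°) tan(+22.334°) = -0.5532, H₀ = 2.1570 rad.
Bracket: H₀ sin φ sin δ + cos φ cos δ sin H₀ = 2.1570×0.80282×0.38000 + 0.59622×0.92499×0.83307 = 0.658039 + 0.459436 = 1.117475.
Inverse-square distance factor (a/d)² = 1.0212² = 1.042849.
Q̄ = (S₀/π) × 1.042849 × [bracket] = (1361/π) × 1.042849 × 1.117475 = 504.9 W/m².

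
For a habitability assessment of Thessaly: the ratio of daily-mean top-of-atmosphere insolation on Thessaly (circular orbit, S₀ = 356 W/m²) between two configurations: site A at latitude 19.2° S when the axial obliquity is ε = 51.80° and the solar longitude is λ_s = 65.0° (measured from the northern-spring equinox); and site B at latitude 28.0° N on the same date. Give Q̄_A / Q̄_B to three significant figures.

Q̄_A / Q̄_B ≈ 0.272

— Configuration A (φ=-19.2°):
Solar declination: sin δ = sin ε · sin λ_s = sin 51.80° × sin 65.0° = 0.71223, so δ = +45.416°.
cos H₀ = −tan(-19.2°) tan(+45.416°) = 0.3533, H₀ = 1.2097 rad.
Bracket: H₀ sin φ sin δ + cos φ cos δ sin H₀ = 1.2097×-0.32887×0.71223 + 0.94438×0.70195×0.93550 = -0.283349 + 0.620150 = 0.336801.
Q̄ = (S₀/π) × [bracket] = (356/π) × 0.336801 = 38.166 W/m².
— Configuration B (φ=+28.0°):
cos H₀ = −tan(+28.0°) tan(+45.416°) = -0.5395, H₀ = 2.1406 rad.
Bracket: H₀ sin φ sin δ + cos φ cos δ sin H₀ = 2.1406×0.46947×0.71223 + 0.88295×0.70195×0.84199 = 0.715754 + 0.521854 = 1.237608.
Q̄ = (S₀/π) × [bracket] = (356/π) × 1.237608 = 140.24 W/m².
Ratio Q̄_A / Q̄_B = 38.166 / 140.24 = 0.2721.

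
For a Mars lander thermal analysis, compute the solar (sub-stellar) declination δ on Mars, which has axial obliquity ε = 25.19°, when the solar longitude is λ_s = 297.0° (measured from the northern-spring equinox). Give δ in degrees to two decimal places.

sin δ = sin ε · sin λ_s = sin 25.19° × sin 297.0° = -0.379231.
δ = arcsin(-0.379231) = -22.29°.

δ = -22.29°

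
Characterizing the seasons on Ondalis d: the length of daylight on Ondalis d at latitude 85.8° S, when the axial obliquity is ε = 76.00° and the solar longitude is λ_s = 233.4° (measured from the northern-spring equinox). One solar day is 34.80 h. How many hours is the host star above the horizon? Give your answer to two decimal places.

Solar declination: sin δ = sin ε · sin λ_s = sin 76.00° × sin 233.4° = -0.77897, so δ = -51.166°.
Sunrise equation: cos H₀ = −tan φ · tan δ = -16.9163 ≤ −1, so the host star never sets (polar day) and H₀ = π.
Daylight = 2H₀/(2π) × 34.80 h = (3.1416/π) × 34.80 = 34.80 h.

34.80 h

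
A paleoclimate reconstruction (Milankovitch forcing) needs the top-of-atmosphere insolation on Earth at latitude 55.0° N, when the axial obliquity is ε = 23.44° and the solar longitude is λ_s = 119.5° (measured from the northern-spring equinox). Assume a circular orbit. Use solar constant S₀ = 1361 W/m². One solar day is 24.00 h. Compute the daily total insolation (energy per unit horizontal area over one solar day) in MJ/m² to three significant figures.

Solar declination: sin δ = sin ε · sin λ_s = sin 23.44° × sin 119.5° = 0.34622, so δ = +20.256°.
cos H₀ = −tan(+55.0°) tan(+20.256°) = -0.5270, H₀ = 2.1259 rad.
Bracket: H₀ sin φ sin δ + cos φ cos δ sin H₀ = 2.1259×0.81915×0.34622 + 0.57358×0.93815×0.84984 = 0.602918 + 0.457302 = 1.060220.
Q̄ = (S₀/π) × [bracket] = (1361/π) × 1.060220 = 459.31 W/m².
Daily total = Q̄ × 24.00 h × 3600 s/h = 459.31 × 24.00 × 3600 / 10⁶ = 39.68 MJ/m².

39.7 MJ/m²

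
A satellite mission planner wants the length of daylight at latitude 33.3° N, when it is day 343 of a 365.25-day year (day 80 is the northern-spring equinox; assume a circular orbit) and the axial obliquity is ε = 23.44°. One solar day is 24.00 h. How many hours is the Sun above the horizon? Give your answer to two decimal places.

9.84 h

Solar longitude: λ_s = 360° × (343 − 80)/365.25 = 259.220°.
sin δ = sin 23.44° × sin 259.220° = -0.39077, so δ = -23.002°.
cos H₀ = −tan φ · tan δ = −tan(+33.3°) × tan(-23.002°) = 0.2789, so H₀ = 1.2882 rad = 73.81°.
Daylight = 2H₀/(2π) × 24.00 h = (1.2882/π) × 24.00 = 9.84 h.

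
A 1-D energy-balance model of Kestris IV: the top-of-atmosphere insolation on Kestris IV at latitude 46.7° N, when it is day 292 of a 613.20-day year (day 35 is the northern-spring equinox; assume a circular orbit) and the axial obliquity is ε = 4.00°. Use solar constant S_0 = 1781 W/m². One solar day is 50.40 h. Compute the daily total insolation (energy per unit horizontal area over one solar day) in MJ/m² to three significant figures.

74.5 MJ/m²

Solar longitude: L_s = 360° × (292 − 35)/613.20 = 150.881°.
sin δ = sin 4.00° × sin 150.881° = 0.03395, so δ = +1.945°.
cos h₀ = −tan(+46.7°) tan(+1.945°) = -0.0360, h₀ = 1.6068 rad.
Bracket: h₀ sin ϕ sin δ + cos ϕ cos δ sin h₀ = 1.6068×0.72777×0.03395 + 0.68582×0.99942×0.99935 = 0.039700 + 0.684977 = 0.724677.
Q̄ = (S_0/π) × [bracket] = (1781/π) × 0.724677 = 410.83 W/m².
Daily total = Q̄ × 50.40 h × 3600 s/h = 410.83 × 50.40 × 3600 / 10⁶ = 74.54 MJ/m².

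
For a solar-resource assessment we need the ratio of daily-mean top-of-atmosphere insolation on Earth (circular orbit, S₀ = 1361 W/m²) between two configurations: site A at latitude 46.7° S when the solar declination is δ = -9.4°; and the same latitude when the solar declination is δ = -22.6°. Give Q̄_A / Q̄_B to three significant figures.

Q̄_A / Q̄_B ≈ 0.770

— Configuration A (φ=-46.7°):
cos H₀ = −tan(-46.7°) tan(-9.400°) = -0.1757, H₀ = 1.7474 rad.
Bracket: H₀ sin φ sin δ + cos φ cos δ sin H₀ = 1.7474×-0.72777×-0.16333 + 0.68582×0.98657×0.98445 = 0.207708 + 0.666088 = 0.873796.
Q̄ = (S₀/π) × [bracket] = (1361/π) × 0.873796 = 378.55 W/m².
— Configuration B (φ=-46.7°):
cos H₀ = −tan(-46.7°) tan(-22.600°) = -0.4417, H₀ = 2.0283 rad.
Bracket: H₀ sin φ sin δ + cos φ cos δ sin H₀ = 2.0283×-0.72777×-0.38430 + 0.68582×0.92321×0.89715 = 0.567279 + 0.568036 = 1.135315.
Q̄ = (S₀/π) × [bracket] = (1361/π) × 1.135315 = 491.84 W/m².
Ratio Q̄_A / Q̄_B = 378.55 / 491.84 = 0.7697.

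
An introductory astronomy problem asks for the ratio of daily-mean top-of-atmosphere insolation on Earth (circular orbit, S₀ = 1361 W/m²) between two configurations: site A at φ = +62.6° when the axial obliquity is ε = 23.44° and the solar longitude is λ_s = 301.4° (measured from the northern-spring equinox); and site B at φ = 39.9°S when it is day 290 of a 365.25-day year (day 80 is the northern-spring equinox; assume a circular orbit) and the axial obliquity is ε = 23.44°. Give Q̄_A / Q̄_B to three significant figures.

Q̄_A / Q̄_B ≈ 0.0734

— Configuration A (φ=+62.6°):
Solar declination: sin δ = sin ε · sin λ_s = sin 23.44° × sin 301.4° = -0.33953, so δ = -19.848°.
cos H₀ = −tan(+62.6°) tan(-19.848°) = 0.6964, H₀ = 0.8004 rad.
Bracket: H₀ sin φ sin δ + cos φ cos δ sin H₀ = 0.8004×0.88782×-0.33953 + 0.46020×0.94059×0.71766 = -0.241274 + 0.310646 = 0.069372.
Q̄ = (S₀/π) × [bracket] = (1361/π) × 0.069372 = 30.053 W/m².
— Configuration B (φ=-39.9°):
Solar longitude: λ_s = 360° × (290 − 80)/365.25 = 206.982°.
sin δ = sin 23.44° × sin 206.982° = -0.18048, so δ = -10.398°.
cos H₀ = −tan(-39.9°) tan(-10.398°) = -0.1534, H₀ = 1.7248 rad.
Bracket: H₀ sin φ sin δ + cos φ cos δ sin H₀ = 1.7248×-0.64145×-0.18048 + 0.76717×0.98358×0.98816 = 0.199678 + 0.745639 = 0.945317.
Q̄ = (S₀/π) × [bracket] = (1361/π) × 0.945317 = 409.53 W/m².
Ratio Q̄_A / Q̄_B = 30.053 / 409.53 = 0.07338.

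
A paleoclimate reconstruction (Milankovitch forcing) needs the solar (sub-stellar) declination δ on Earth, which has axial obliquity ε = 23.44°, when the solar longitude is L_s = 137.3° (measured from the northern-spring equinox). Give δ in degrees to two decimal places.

sin δ = sin ε · sin L_s = sin 23.44° × sin 137.3° = 0.269764.
δ = arcsin(0.269764) = +15.65°.

δ = +15.65°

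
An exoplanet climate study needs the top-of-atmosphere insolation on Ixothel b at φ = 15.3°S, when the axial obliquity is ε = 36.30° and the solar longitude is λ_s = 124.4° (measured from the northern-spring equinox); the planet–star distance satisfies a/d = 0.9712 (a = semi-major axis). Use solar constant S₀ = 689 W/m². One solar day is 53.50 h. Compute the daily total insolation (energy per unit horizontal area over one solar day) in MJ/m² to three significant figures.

25.9 MJ/m²

Solar declination: sin δ = sin ε · sin λ_s = sin 36.30° × sin 124.4° = 0.48848, so δ = +29.241°.
cos H₀ = −tan(-15.3°) tan(+29.241°) = 0.1531, H₀ = 1.4170 rad.
Bracket: H₀ sin φ sin δ + cos φ cos δ sin H₀ = 1.4170×-0.26387×0.48848 + 0.96456×0.87258×0.98820 = -0.182645 + 0.831724 = 0.649079.
Inverse-square distance factor (a/d)² = 0.9712² = 0.943229.
Q̄ = (S₀/π) × 0.943229 × [bracket] = (689/π) × 0.943229 × 0.649079 = 134.27 W/m².
Daily total = Q̄ × 53.50 h × 3600 s/h = 134.27 × 53.50 × 3600 / 10⁶ = 25.86 MJ/m².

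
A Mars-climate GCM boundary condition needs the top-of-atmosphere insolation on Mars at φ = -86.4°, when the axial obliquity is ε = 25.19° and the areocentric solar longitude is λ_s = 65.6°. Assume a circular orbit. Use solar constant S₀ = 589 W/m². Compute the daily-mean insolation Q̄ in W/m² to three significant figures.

Q̄ ≈ 0.00 W/m²

sin δ = sin 25.19° × sin 65.6° = 0.38761, so δ = +22.806°.
cos H₀ = −tan(-86.4°) tan(+22.806°) = 6.6833 ≥ 1 ⇒ polar night, H₀ = 0 and Q̄ = 0.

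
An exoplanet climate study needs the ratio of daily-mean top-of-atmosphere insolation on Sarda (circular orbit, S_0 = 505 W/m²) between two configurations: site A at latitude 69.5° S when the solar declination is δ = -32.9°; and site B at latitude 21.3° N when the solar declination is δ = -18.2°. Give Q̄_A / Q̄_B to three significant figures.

— Configuration A (ϕ=-69.5°):
cos h₀ = −tan(-69.5°) tan(-32.900°) = -1.7303 ≤ −1 ⇒ polar day, h₀ = π.
Bracket: h₀ sin ϕ sin δ + cos ϕ cos δ sin h₀ = 3.1416×-0.93667×-0.54317 + 0.35021×0.83962×0.00000 = 1.598355 + 0.000000 = 1.598355.
Q̄ = (S_0/π) × [bracket] = (505/π) × 1.598355 = 256.93 W/m².
— Configuration B (ϕ=+21.3°):
cos h₀ = −tan(+21.3°) tan(-18.200°) = 0.1282, h₀ = 1.4423 rad.
Bracket: h₀ sin ϕ sin δ + cos ϕ cos δ sin h₀ = 1.4423×0.36325×-0.31233 + 0.93169×0.94997×0.99175 = -0.163635 + 0.877776 = 0.714141.
Q̄ = (S_0/π) × [bracket] = (505/π) × 0.714141 = 114.80 W/m².
Ratio Q̄_A / Q̄_B = 256.93 / 114.80 = 2.238.

Q̄_A / Q̄_B ≈ 2.24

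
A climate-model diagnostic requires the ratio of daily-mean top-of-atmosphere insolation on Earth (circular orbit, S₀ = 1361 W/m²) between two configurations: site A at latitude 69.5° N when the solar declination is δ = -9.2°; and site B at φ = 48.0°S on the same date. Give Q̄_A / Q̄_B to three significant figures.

— Configuration A (φ=+69.5°):
cos H₀ = −tan(+69.5°) tan(-9.200°) = 0.4332, H₀ = 1.1228 rad.
Bracket: H₀ sin φ sin δ + cos φ cos δ sin H₀ = 1.1228×0.93667×-0.15988 + 0.35021×0.98714×0.90130 = -0.168145 + 0.311585 = 0.143440.
Q̄ = (S₀/π) × [bracket] = (1361/π) × 0.143440 = 62.141 W/m².
— Configuration B (φ=-48.0°):
cos H₀ = −tan(-48.0°) tan(-9.200°) = -0.1799, H₀ = 1.7517 rad.
Bracket: H₀ sin φ sin δ + cos φ cos δ sin H₀ = 1.7517×-0.74314×-0.15988 + 0.66913×0.98714×0.98369 = 0.208125 + 0.649752 = 0.857877.
Q̄ = (S₀/π) × [bracket] = (1361/π) × 0.857877 = 371.65 W/m².
Ratio Q̄_A / Q̄_B = 62.141 / 371.65 = 0.1672.

Q̄_A / Q̄_B ≈ 0.167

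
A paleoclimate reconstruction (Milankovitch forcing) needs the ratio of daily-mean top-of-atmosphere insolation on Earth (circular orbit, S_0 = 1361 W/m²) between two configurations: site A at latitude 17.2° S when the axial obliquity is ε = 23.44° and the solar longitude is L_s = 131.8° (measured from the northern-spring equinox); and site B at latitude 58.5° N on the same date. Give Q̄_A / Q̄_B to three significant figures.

— Configuration A (ϕ=-17.2°):
Solar declination: sin δ = sin ε · sin L_s = sin 23.44° × sin 131.8° = 0.29654, so δ = +17.250°.
cos h₀ = −tan(-17.2°) tan(+17.250°) = 0.0961, h₀ = 1.4745 rad.
Bracket: h₀ sin ϕ sin δ + cos ϕ cos δ sin h₀ = 1.4745×-0.29571×0.29654 + 0.95528×0.95502×0.99537 = -0.129299 + 0.908088 = 0.778789.
Q̄ = (S_0/π) × [bracket] = (1361/π) × 0.778789 = 337.39 W/m².
— Configuration B (ϕ=+58.5°):
cos h₀ = −tan(+58.5°) tan(+17.250°) = -0.5067, h₀ = 2.1022 rad.
Bracket: h₀ sin ϕ sin δ + cos ϕ cos δ sin h₀ = 2.1022×0.85264×0.29654 + 0.52250×0.95502×0.86212 = 0.531524 + 0.430196 = 0.961720.
Q̄ = (S_0/π) × [bracket] = (1361/π) × 0.961720 = 416.64 W/m².
Ratio Q̄_A / Q̄_B = 337.39 / 416.64 = 0.8098.

Q̄_A / Q̄_B ≈ 0.810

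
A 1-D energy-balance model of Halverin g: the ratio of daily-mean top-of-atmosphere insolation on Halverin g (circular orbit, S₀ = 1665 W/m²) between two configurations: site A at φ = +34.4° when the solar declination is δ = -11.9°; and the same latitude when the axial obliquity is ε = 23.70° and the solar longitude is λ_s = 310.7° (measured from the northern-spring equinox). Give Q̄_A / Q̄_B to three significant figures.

Q̄_A / Q̄_B ≈ 1.18

— Configuration A (φ=+34.4°):
cos H₀ = −tan(+34.4°) tan(-11.900°) = 0.1443, H₀ = 1.4260 rad.
Bracket: H₀ sin φ sin δ + cos φ cos δ sin H₀ = 1.4260×0.56497×-0.20620 + 0.82511×0.97851×0.98954 = -0.166124 + 0.798933 = 0.632809.
Q̄ = (S₀/π) × [bracket] = (1665/π) × 0.632809 = 335.38 W/m².
— Configuration B (φ=+34.4°):
Solar declination: sin δ = sin ε · sin λ_s = sin 23.70° × sin 310.7° = -0.30473, so δ = -17.742°.
cos H₀ = −tan(+34.4°) tan(-17.742°) = 0.2191, H₀ = 1.3499 rad.
Bracket: H₀ sin φ sin δ + cos φ cos δ sin H₀ = 1.3499×0.56497×-0.30473 + 0.82511×0.95244×0.97571 = -0.232403 + 0.766779 = 0.534376.
Q̄ = (S₀/π) × [bracket] = (1665/π) × 0.534376 = 283.21 W/m².
Ratio Q̄_A / Q̄_B = 335.38 / 283.21 = 1.184.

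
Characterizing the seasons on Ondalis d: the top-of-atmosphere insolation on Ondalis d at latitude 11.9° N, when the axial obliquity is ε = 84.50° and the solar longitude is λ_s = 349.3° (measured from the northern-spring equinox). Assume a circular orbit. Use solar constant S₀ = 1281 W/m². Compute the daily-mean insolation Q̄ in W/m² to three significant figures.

Solar declination: sin δ = sin ε · sin λ_s = sin 84.50° × sin 349.3° = -0.18481, so δ = -10.650°.
cos H₀ = −tan(+11.9°) tan(-10.650°) = 0.0396, H₀ = 1.5312 rad.
Bracket: H₀ sin φ sin δ + cos φ cos δ sin H₀ = 1.5312×0.20620×-0.18481 + 0.97851×0.98277×0.99921 = -0.058351 + 0.960891 = 0.902540.
Q̄ = (S₀/π) × [bracket] = (1281/π) × 0.902540 = 368.0 W/m².

Q̄ ≈ 368 W/m²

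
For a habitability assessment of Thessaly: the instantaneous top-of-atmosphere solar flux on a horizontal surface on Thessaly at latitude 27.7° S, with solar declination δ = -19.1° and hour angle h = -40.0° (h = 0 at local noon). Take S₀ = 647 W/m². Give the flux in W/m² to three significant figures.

cos θ_z = sin φ sin δ + cos φ cos δ cos h = 0.152105 + 0.640912 = 0.793017.
Flux = S₀ · cos θ_z = 647 × 0.793017 = 513.1 W/m².

513 W/m²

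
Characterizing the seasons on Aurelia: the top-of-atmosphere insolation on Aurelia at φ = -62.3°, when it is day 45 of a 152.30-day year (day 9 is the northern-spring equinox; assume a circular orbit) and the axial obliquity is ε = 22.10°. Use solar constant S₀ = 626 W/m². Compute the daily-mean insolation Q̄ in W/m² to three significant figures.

Solar longitude: λ_s = 360° × (45 − 9)/152.30 = 85.095°.
sin δ = sin 22.10° × sin 85.095° = 0.37485, so δ = +22.015°.
cos H₀ = −tan(-62.3°) tan(+22.015°) = 0.7701, H₀ = 0.6918 rad.
Bracket: H₀ sin φ sin δ + cos φ cos δ sin H₀ = 0.6918×-0.88539×0.37485 + 0.46484×0.92709×0.63789 = -0.229600 + 0.274898 = 0.045298.
Q̄ = (S₀/π) × [bracket] = (626/π) × 0.045298 = 9.026 W/m².

Q̄ ≈ 9.03 W/m²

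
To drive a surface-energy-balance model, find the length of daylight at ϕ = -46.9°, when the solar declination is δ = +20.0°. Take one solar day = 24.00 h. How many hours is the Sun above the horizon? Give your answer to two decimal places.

cos h₀ = −tan ϕ · tan δ = −tan(-46.9°) × tan(+20.000°) = 0.3889, so h₀ = 1.1713 rad = 67.11°.
Daylight = 2h₀/(2π) × 24.00 h = (1.1713/π) × 24.00 = 8.95 h.

8.95 h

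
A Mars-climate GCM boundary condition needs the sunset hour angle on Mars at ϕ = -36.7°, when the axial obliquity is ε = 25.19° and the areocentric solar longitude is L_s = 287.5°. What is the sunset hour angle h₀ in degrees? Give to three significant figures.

h₀ = 109°

sin δ = sin 25.19° × sin 287.5° = -0.40592, so δ = -23.949°.
cos h₀ = −tan ϕ · tan δ = −tan(-36.7°) × tan(-23.949°) = -0.3311, so h₀ = 1.9082 rad = 109.33°.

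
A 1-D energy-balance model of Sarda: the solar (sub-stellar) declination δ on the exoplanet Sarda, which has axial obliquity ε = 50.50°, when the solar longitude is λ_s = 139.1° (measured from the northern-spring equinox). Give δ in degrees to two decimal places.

δ = +30.35°

sin δ = sin ε · sin λ_s = sin 50.50° × sin 139.1° = 0.505214.
δ = arcsin(0.505214) = +30.35°.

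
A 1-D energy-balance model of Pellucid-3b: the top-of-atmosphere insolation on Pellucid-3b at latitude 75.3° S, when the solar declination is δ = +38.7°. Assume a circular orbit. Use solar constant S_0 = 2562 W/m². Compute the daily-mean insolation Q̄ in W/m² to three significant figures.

cos h₀ = −tan(-75.3°) tan(+38.700°) = 3.0538 ≥ 1 ⇒ polar night, h₀ = 0 and Q̄ = 0.

Q̄ ≈ 0.00 W/m²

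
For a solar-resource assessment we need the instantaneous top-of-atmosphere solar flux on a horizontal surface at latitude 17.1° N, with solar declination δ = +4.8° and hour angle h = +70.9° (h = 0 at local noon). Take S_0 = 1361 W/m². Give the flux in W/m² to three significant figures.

cos θ_z = sin ϕ sin δ + cos ϕ cos δ cos h = 0.024605 + 0.311656 = 0.336261.
Flux = S_0 · cos θ_z = 1361 × 0.336261 = 457.7 W/m².

458 W/m²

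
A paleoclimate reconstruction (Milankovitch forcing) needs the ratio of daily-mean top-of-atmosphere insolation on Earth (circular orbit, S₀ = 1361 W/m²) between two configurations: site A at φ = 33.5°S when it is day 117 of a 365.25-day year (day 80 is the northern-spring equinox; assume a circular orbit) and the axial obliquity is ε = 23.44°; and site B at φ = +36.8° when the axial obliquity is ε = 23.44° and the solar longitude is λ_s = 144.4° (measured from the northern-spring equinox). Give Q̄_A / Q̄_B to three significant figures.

Q̄_A / Q̄_B ≈ 0.610

— Configuration A (φ=-33.5°):
Solar longitude: λ_s = 360° × (117 − 80)/365.25 = 36.468°.
sin δ = sin 23.44° × sin 36.468° = 0.23644, so δ = +13.676°.
cos H₀ = −tan(-33.5°) tan(+13.676°) = 0.1611, H₀ = 1.4090 rad.
Bracket: H₀ sin φ sin δ + cos φ cos δ sin H₀ = 1.4090×-0.55194×0.23644 + 0.83389×0.97165×0.98694 = -0.183875 + 0.799667 = 0.615792.
Q̄ = (S₀/π) × [bracket] = (1361/π) × 0.615792 = 266.77 W/m².
— Configuration B (φ=+36.8°):
Solar declination: sin δ = sin ε · sin λ_s = sin 23.44° × sin 144.4° = 0.23156, so δ = +13.389°.
cos H₀ = −tan(+36.8°) tan(+13.389°) = -0.1781, H₀ = 1.7498 rad.
Bracket: H₀ sin φ sin δ + cos φ cos δ sin H₀ = 1.7498×0.59902×0.23156 + 0.80073×0.97282×0.98402 = 0.242713 + 0.766518 = 1.009231.
Q̄ = (S₀/π) × [bracket] = (1361/π) × 1.009231 = 437.22 W/m².
Ratio Q̄_A / Q̄_B = 266.77 / 437.22 = 0.6102.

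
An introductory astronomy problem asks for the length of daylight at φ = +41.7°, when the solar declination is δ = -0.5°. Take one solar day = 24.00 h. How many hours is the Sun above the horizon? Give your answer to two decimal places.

cos H₀ = −tan φ · tan δ = −tan(+41.7°) × tan(-0.500°) = 0.0078, so H₀ = 1.5630 rad = 89.55°.
Daylight = 2H₀/(2π) × 24.00 h = (1.5630/π) × 24.00 = 11.94 h.

11.94 h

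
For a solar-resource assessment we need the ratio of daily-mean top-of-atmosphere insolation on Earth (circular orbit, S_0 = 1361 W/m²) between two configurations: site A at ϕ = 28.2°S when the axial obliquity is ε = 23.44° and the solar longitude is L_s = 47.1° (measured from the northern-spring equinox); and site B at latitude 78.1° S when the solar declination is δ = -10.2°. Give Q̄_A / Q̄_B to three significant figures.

Q̄_A / Q̄_B ≈ 1.15

— Configuration A (ϕ=-28.2°):
Solar declination: sin δ = sin ε · sin L_s = sin 23.44° × sin 47.1° = 0.29140, so δ = +16.942°.
cos h₀ = −tan(-28.2°) tan(+16.942°) = 0.1633, h₀ = 1.4067 rad.
Bracket: h₀ sin ϕ sin δ + cos ϕ cos δ sin h₀ = 1.4067×-0.47255×0.29140 + 0.88130×0.95660×0.98657 = -0.193704 + 0.831729 = 0.638025.
Q̄ = (S_0/π) × [bracket] = (1361/π) × 0.638025 = 276.41 W/m².
— Configuration B (ϕ=-78.1°):
cos h₀ = −tan(-78.1°) tan(-10.200°) = -0.8538, h₀ = 2.5941 rad.
Bracket: h₀ sin ϕ sin δ + cos ϕ cos δ sin h₀ = 2.5941×-0.97851×-0.17708 + 0.20620×0.98420×0.52057 = 0.449492 + 0.105646 = 0.555138.
Q̄ = (S_0/π) × [bracket] = (1361/π) × 0.555138 = 240.50 W/m².
Ratio Q̄_A / Q̄_B = 276.41 / 240.50 = 1.149.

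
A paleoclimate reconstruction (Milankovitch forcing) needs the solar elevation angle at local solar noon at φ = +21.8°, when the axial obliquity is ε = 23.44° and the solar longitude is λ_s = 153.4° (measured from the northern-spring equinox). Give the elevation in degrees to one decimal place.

78.5°

Solar declination: sin δ = sin ε · sin λ_s = sin 23.44° × sin 153.4° = 0.17811, so δ = +10.260°.
At local noon the hour angle is zero, so the zenith angle equals |φ − δ| = |+21.8° − (+10.260°)| = 11.540°.
Elevation = 90° − 11.540° = 78.5°.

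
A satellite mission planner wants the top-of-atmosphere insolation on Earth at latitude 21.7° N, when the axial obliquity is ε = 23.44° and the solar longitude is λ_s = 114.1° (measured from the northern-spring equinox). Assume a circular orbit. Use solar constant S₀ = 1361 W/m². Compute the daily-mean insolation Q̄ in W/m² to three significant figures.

Q̄ ≈ 471 W/m²

Solar declination: sin δ = sin ε · sin λ_s = sin 23.44° × sin 114.1° = 0.36311, so δ = +21.292°.
cos H₀ = −tan(+21.7°) tan(+21.292°) = -0.1551, H₀ = 1.7265 rad.
Bracket: H₀ sin φ sin δ + cos φ cos δ sin H₀ = 1.7265×0.36975×0.36311 + 0.92913×0.93174×0.98790 = 0.231800 + 0.855233 = 1.087033.
Q̄ = (S₀/π) × [bracket] = (1361/π) × 1.087033 = 470.9 W/m².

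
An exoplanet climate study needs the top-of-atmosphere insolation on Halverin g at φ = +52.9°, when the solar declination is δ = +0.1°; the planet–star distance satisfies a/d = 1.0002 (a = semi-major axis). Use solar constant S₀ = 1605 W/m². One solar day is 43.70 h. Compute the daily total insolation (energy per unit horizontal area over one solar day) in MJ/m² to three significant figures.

48.7 MJ/m²

cos H₀ = −tan(+52.9°) tan(+0.100°) = -0.0023, H₀ = 1.5731 rad.
Bracket: H₀ sin φ sin δ + cos φ cos δ sin H₀ = 1.5731×0.79758×0.00175 + 0.60321×1.00000×1.00000 = 0.002196 + 0.603210 = 0.605406.
Inverse-square distance factor (a/d)² = 1.0002² = 1.000400.
Q̄ = (S₀/π) × 1.000400 × [bracket] = (1605/π) × 1.000400 × 0.605406 = 309.42 W/m².
Daily total = Q̄ × 43.70 h × 3600 s/h = 309.42 × 43.70 × 3600 / 10⁶ = 48.68 MJ/m².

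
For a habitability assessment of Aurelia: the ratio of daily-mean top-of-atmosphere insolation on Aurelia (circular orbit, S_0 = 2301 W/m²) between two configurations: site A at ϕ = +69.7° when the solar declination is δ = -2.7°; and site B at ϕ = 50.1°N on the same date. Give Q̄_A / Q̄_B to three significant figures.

Q̄_A / Q̄_B ≈ 0.479

— Configuration A (ϕ=+69.7°):
cos h₀ = −tan(+69.7°) tan(-2.700°) = 0.1275, h₀ = 1.4430 rad.
Bracket: h₀ sin ϕ sin δ + cos ϕ cos δ sin h₀ = 1.4430×0.93789×-0.04711 + 0.34694×0.99889×0.99184 = -0.063758 + 0.343727 = 0.279969.
Q̄ = (S_0/π) × [bracket] = (2301/π) × 0.279969 = 205.06 W/m².
— Configuration B (ϕ=+50.1°):
cos h₀ = −tan(+50.1°) tan(-2.700°) = 0.0564, h₀ = 1.5144 rad.
Bracket: h₀ sin ϕ sin δ + cos ϕ cos δ sin h₀ = 1.5144×0.76717×-0.04711 + 0.64145×0.99889×0.99841 = -0.054733 + 0.639719 = 0.584986.
Q̄ = (S_0/π) × [bracket] = (2301/π) × 0.584986 = 428.46 W/m².
Ratio Q̄_A / Q̄_B = 205.06 / 428.46 = 0.4786.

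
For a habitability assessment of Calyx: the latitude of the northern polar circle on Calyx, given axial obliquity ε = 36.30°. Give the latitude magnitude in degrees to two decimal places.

53.70°

The polar circle is the lowest latitude that experiences at least one full rotation of continuous daylight at the northern-summer solstice; it lies at |φ| = 90° − ε = 90° − 36.30° = 53.70°.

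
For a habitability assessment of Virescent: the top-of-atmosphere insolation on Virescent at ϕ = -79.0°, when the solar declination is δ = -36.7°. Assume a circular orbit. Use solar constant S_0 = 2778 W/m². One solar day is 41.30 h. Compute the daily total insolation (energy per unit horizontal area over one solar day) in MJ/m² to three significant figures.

cos h₀ = −tan(-79.0°) tan(-36.700°) = -3.8346 ≤ −1 ⇒ polar day, h₀ = π.
Bracket: h₀ sin ϕ sin δ + cos ϕ cos δ sin h₀ = 3.1416×-0.98163×-0.59763 + 0.19081×0.80178×0.00000 = 1.843024 + 0.000000 = 1.843024.
Q̄ = (S_0/π) × [bracket] = (2778/π) × 1.843024 = 1629.7 W/m².
Daily total = Q̄ × 41.30 h × 3600 s/h = 1629.7 × 41.30 × 3600 / 10⁶ = 242.3 MJ/m².

242 MJ/m²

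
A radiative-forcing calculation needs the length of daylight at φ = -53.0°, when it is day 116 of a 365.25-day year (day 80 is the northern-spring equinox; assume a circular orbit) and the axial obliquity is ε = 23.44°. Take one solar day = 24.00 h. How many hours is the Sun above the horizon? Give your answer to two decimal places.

Solar longitude: λ_s = 360° × (116 − 80)/365.25 = 35.483°.
sin δ = sin 23.44° × sin 35.483° = 0.23090, so δ = +13.350°.
cos H₀ = −tan φ · tan δ = −tan(-53.0°) × tan(+13.350°) = 0.3149, so H₀ = 1.2504 rad = 71.64°.
Daylight = 2H₀/(2π) × 24.00 h = (1.2504/π) × 24.00 = 9.55 h.

9.55 h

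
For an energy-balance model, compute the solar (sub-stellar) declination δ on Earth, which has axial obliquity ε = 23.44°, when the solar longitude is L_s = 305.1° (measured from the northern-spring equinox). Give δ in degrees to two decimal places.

δ = -18.99°

sin δ = sin ε · sin L_s = sin 23.44° × sin 305.1° = -0.325451.
δ = arcsin(-0.325451) = -18.99°.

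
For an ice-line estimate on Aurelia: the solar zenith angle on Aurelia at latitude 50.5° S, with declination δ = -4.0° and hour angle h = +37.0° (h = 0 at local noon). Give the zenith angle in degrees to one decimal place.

θ_z = 55.9°

cos θ_z = sin φ sin δ + cos φ cos δ cos h = 0.053826 + 0.506757 = 0.560583.
θ_z = arccos(0.560583) = 55.9°.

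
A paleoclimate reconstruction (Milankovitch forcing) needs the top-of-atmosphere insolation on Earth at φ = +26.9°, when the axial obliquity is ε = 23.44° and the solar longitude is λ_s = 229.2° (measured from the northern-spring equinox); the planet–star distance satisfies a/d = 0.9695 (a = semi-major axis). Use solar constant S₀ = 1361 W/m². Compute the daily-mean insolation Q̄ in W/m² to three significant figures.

Solar declination: sin δ = sin ε · sin λ_s = sin 23.44° × sin 229.2° = -0.30112, so δ = -17.525°.
cos H₀ = −tan(+26.9°) tan(-17.525°) = 0.1602, H₀ = 1.4099 rad.
Bracket: H₀ sin φ sin δ + cos φ cos δ sin H₀ = 1.4099×0.45243×-0.30112 + 0.89180×0.95359×0.98708 = -0.192079 + 0.839424 = 0.647345.
Inverse-square distance factor (a/d)² = 0.9695² = 0.939930.
Q̄ = (S₀/π) × 0.939930 × [bracket] = (1361/π) × 0.939930 × 0.647345 = 263.6 W/m².

Q̄ ≈ 264 W/m²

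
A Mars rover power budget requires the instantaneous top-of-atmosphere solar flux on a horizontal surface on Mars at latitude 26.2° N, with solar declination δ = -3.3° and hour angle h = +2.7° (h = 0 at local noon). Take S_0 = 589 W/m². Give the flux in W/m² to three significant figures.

cos θ_z = sin ϕ sin δ + cos ϕ cos δ cos h = -0.025415 + 0.894776 = 0.869361.
Flux = S_0 · cos θ_z = 589 × 0.869361 = 512.1 W/m².

512 W/m²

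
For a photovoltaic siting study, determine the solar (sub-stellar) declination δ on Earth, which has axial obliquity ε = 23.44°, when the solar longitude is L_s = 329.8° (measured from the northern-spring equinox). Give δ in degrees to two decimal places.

sin δ = sin ε · sin L_s = sin 23.44° × sin 329.8° = -0.200096.
δ = arcsin(-0.200096) = -11.54°.

δ = -11.54°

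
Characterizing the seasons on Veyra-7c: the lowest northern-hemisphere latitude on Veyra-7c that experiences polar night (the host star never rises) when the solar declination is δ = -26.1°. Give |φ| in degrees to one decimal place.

|φ| = 63.9°

Polar night requires cos H₀ = −tan φ tan δ ≥ 1, i.e. tan φ tan δ ≤ −1.
The boundary is |tan φ| · |tan δ| = 1, so |φ| = 90° − |δ| = 90° − 26.1° = 63.9° in the northern hemisphere.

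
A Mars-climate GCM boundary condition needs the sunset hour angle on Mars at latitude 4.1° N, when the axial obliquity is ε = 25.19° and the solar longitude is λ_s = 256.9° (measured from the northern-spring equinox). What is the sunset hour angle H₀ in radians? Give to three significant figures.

H₀ = 1.54 rad

Solar declination: sin δ = sin ε · sin λ_s = sin 25.19° × sin 256.9° = -0.41454, so δ = -24.491°.
cos H₀ = −tan φ · tan δ = −tan(+4.1°) × tan(-24.491°) = 0.0327, so H₀ = 1.5381 rad = 88.13°.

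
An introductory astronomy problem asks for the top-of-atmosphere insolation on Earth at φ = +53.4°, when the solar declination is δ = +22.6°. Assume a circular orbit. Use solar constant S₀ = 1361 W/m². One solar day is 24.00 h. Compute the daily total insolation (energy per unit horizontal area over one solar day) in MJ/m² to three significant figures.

cos H₀ = −tan(+53.4°) tan(+22.600°) = -0.5605, H₀ = 2.1658 rad.
Bracket: H₀ sin φ sin δ + cos φ cos δ sin H₀ = 2.1658×0.80282×0.38430 + 0.59622×0.92321×0.82816 = 0.668201 + 0.455849 = 1.124050.
Q̄ = (S₀/π) × [bracket] = (1361/π) × 1.124050 = 486.96 W/m².
Daily total = Q̄ × 24.00 h × 3600 s/h = 486.96 × 24.00 × 3600 / 10⁶ = 42.07 MJ/m².

42.1 MJ/m²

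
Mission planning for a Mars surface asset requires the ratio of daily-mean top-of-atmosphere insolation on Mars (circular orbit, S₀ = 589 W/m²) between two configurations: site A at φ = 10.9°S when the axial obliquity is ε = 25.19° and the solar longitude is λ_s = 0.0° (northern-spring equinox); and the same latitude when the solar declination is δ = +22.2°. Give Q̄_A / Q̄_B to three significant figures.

Q̄_A / Q̄_B ≈ 1.23

— Configuration A (φ=-10.9°):
Solar declination: sin δ = sin ε · sin λ_s = sin 25.19° × sin 0.0° = 0.00000, so δ = +0.000°.
cos H₀ = −tan(-10.9°) tan(+0.000°) = 0.0000, H₀ = 1.5708 rad.
Bracket: H₀ sin φ sin δ + cos φ cos δ sin H₀ = 1.5708×-0.18910×0.00000 + 0.98196×1.00000×1.00000 = -0.000000 + 0.981960 = 0.981960.
Q̄ = (S₀/π) × [bracket] = (589/π) × 0.981960 = 184.10 W/m².
— Configuration B (φ=-10.9°):
cos H₀ = −tan(-10.9°) tan(+22.200°) = 0.0786, H₀ = 1.4921 rad.
Bracket: H₀ sin φ sin δ + cos φ cos δ sin H₀ = 1.4921×-0.18910×0.37784 + 0.98196×0.92587×0.99691 = -0.106610 + 0.906358 = 0.799748.
Q̄ = (S₀/π) × [bracket] = (589/π) × 0.799748 = 149.94 W/m².
Ratio Q̄_A / Q̄_B = 184.10 / 149.94 = 1.228.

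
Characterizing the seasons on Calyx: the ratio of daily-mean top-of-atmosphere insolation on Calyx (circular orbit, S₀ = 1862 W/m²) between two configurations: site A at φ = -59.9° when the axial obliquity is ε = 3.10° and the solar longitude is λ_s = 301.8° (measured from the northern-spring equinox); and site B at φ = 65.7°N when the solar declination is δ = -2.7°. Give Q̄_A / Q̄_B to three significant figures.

— Configuration A (φ=-59.9°):
Solar declination: sin δ = sin ε · sin λ_s = sin 3.10° × sin 301.8° = -0.04596, so δ = -2.634°.
cos H₀ = −tan(-59.9°) tan(-2.634°) = -0.0794, H₀ = 1.6503 rad.
Bracket: H₀ sin φ sin δ + cos φ cos δ sin H₀ = 1.6503×-0.86515×-0.04596 + 0.50151×0.99894×0.99685 = 0.065620 + 0.499400 = 0.565020.
Q̄ = (S₀/π) × [bracket] = (1862/π) × 0.565020 = 334.88 W/m².
— Configuration B (φ=+65.7°):
cos H₀ = −tan(+65.7°) tan(-2.700°) = 0.1044, H₀ = 1.4662 rad.
Bracket: H₀ sin φ sin δ + cos φ cos δ sin H₀ = 1.4662×0.91140×-0.04711 + 0.41151×0.99889×0.99453 = -0.062953 + 0.408805 = 0.345852.
Q̄ = (S₀/π) × [bracket] = (1862/π) × 0.345852 = 204.98 W/m².
Ratio Q̄_A / Q̄_B = 334.88 / 204.98 = 1.634.

Q̄_A / Q̄_B ≈ 1.63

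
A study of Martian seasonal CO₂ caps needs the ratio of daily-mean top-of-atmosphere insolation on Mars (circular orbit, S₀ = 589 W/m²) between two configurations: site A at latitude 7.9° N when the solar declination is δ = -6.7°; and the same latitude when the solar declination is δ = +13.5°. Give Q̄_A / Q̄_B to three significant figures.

— Configuration A (φ=+7.9°):
cos H₀ = −tan(+7.9°) tan(-6.700°) = 0.0163, H₀ = 1.5545 rad.
Bracket: H₀ sin φ sin δ + cos φ cos δ sin H₀ = 1.5545×0.13744×-0.11667 + 0.99051×0.99317×0.99987 = -0.024927 + 0.983617 = 0.958690.
Q̄ = (S₀/π) × [bracket] = (589/π) × 0.958690 = 179.74 W/m².
— Configuration B (φ=+7.9°):
cos H₀ = −tan(+7.9°) tan(+13.500°) = -0.0333, H₀ = 1.6041 rad.
Bracket: H₀ sin φ sin δ + cos φ cos δ sin H₀ = 1.6041×0.13744×0.23345 + 0.99051×0.97237×0.99944 = 0.051468 + 0.962603 = 1.014071.
Q̄ = (S₀/π) × [bracket] = (589/π) × 1.014071 = 190.12 W/m².
Ratio Q̄_A / Q̄_B = 179.74 / 190.12 = 0.9454.

Q̄_A / Q̄_B ≈ 0.945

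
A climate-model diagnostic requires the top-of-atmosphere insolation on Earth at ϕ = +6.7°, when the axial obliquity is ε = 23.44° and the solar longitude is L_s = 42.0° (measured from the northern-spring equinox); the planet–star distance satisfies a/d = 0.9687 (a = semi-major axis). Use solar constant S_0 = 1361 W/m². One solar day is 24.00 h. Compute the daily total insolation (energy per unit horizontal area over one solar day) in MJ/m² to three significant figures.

35.4 MJ/m²

Solar declination: sin δ = sin ε · sin L_s = sin 23.44° × sin 42.0° = 0.26617, so δ = +15.437°.
cos h₀ = −tan(+6.7°) tan(+15.437°) = -0.0324, h₀ = 1.6032 rad.
Bracket: h₀ sin ϕ sin δ + cos ϕ cos δ sin h₀ = 1.6032×0.11667×0.26617 + 0.99317×0.96393×0.99947 = 0.049786 + 0.956839 = 1.006625.
Inverse-square distance factor (a/d)² = 0.9687² = 0.938380.
Q̄ = (S_0/π) × 0.938380 × [bracket] = (1361/π) × 0.938380 × 1.006625 = 409.22 W/m².
Daily total = Q̄ × 24.00 h × 3600 s/h = 409.22 × 24.00 × 3600 / 10⁶ = 35.36 MJ/m².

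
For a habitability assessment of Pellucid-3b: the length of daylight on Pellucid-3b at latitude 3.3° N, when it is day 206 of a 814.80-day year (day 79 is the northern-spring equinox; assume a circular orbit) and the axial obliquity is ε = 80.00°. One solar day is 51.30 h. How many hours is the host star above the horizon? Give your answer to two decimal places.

26.99 h

Solar longitude: L_s = 360° × (206 − 79)/814.80 = 56.112°.
sin δ = sin 80.00° × sin 56.112° = 0.81752, so δ = +54.837°.
cos h₀ = −tan ϕ · tan δ = −tan(+3.3°) × tan(+54.837°) = -0.0818, so h₀ = 1.6527 rad = 94.69°.
Daylight = 2h₀/(2π) × 51.30 h = (1.6527/π) × 51.30 = 26.99 h.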